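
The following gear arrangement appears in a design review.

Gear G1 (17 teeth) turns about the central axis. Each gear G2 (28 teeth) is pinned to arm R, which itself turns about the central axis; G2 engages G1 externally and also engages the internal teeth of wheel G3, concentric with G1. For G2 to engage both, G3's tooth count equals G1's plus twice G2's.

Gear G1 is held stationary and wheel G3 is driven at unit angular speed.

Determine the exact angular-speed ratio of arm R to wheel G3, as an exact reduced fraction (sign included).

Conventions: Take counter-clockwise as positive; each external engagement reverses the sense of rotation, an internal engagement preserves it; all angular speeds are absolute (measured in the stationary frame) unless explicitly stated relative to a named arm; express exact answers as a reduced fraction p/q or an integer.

topology: planetary set — G1 17T / G2 28T / G3 73T, arm = carrier (Willis)
ring teeth: 17 + 2·28 = 73
17(ω_sun−ω_arm) = −73(ω_ring−ω_arm),  ω_sun = 0, ω_ring = 1
17(0−ω_arm) = −73(1−ω_arm)  ⇒  90·ω_arm = 73  ⇒  ω_arm = 73/90
ω_out/ω_in = 73/90

73/90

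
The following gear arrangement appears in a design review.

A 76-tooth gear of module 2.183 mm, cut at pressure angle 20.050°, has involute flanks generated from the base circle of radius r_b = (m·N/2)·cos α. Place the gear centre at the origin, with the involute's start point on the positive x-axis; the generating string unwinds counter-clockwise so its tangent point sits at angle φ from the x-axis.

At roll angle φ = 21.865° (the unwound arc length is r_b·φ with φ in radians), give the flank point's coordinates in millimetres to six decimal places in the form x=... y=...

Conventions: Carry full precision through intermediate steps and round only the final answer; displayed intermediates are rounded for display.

x=83.395805 y=1.422677

single-mesh involute tooth geometry (76T wheel at module 2.183)
pitch radius r_p = m·N/2 = 2.183·76/2 = 82.954000
base radius r_b = r_p·cos α = 82.954000·cos 20.050° = 77.926473
roll angle φ = 21.865° = 0.38161624 rad
x = r_b·(cos φ + φ·sin φ) = 83.395805
y = r_b·(sin φ − φ·cos φ) = 1.422677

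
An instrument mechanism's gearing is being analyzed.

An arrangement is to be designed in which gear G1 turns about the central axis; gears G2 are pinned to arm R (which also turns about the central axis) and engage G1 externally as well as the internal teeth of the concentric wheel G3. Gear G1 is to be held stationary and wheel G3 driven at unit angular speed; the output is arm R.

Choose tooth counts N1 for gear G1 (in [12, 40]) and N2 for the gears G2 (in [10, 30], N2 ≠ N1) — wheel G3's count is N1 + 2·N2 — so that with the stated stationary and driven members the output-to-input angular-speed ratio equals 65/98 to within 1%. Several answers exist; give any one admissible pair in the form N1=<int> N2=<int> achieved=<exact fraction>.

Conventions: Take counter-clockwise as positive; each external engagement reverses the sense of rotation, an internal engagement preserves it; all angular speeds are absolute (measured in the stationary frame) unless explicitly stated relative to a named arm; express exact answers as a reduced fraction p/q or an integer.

planetary set to be sized for 65/98 (Willis relation)
Willis with ω_sun = 0: ω_arm/ω_ring = N3/(N1+N3); set equal to 65/98  ⇒  N3/N1 = (65/98)/(1 − 65/98) = 65/33
N3 = N1 + 2·N2  ⇒  N2/N1 = (N3/N1 − 1)/2 = (65/33 − 1)/2 = 16/33
smallest multiple with N1 ≥ 12 and N2 ≥ 10: k = 1  ⇒  N1 = 1·33 = 33, N2 = 1·16 = 16 (N1 ≤ 40, N2 ≤ 30, N2 ≠ N1 ✓), N3 = 33 + 2·16 = 65
check: N3/(N1+N3) with N1 = 33, N3 = 65 gives 65/98; |achieved − target| = 0 ≤ 13/1960 ✓

N1=33 N2=16 achieved=65/98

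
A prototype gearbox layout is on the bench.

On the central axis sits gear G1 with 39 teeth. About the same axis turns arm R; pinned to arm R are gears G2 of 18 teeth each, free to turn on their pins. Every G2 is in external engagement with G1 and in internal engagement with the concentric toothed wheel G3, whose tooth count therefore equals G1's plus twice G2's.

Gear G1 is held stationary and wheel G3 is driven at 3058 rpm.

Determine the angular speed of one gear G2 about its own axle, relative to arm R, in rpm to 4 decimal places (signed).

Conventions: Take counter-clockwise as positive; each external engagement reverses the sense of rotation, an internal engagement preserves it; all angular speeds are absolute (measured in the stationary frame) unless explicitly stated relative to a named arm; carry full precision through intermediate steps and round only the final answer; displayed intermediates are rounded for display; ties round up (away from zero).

topology: planetary set — G1 39T / G2 18T / G3 75T, arm = carrier (Willis)
normalise by the input: solve with ω_ring = 1, then scale by 3058 rpm
ring teeth: 39 + 2·18 = 75
39(ω_sun−ω_arm) = −75(ω_ring−ω_arm),  ω_sun = 0, ω_ring = 1
39(0−ω_arm) = −75(1−ω_arm)  ⇒  114·ω_arm = 75  ⇒  ω_arm = 25/38
sun–planet mesh: 39·(0−25/38) = −18·(ω_p−ω_arm)  ⇒  ω_p−ω_arm = 325/228
scale: ω_p−ω_arm = 325/228 × 3058 rpm = +4358.9912 rpm

+4358.9912 rpm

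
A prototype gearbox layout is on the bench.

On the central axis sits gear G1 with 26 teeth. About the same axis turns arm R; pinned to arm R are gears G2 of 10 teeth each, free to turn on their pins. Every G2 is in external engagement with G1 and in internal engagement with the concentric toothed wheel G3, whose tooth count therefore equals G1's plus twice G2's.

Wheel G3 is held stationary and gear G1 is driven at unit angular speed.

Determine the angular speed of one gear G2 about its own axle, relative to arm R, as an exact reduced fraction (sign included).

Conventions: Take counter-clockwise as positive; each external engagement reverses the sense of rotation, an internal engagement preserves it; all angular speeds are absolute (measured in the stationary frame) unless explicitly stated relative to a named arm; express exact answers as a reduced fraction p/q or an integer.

-299/180

recognized (axles ride arm R): planetary set, 26/10/46 teeth
ring teeth: 26 + 2·10 = 46
26(ω_sun−ω_arm) = −46(ω_ring−ω_arm),  ω_ring = 0, ω_sun = 1
26(1−ω_arm) = −46(0−ω_arm)  ⇒  72·ω_arm = 26  ⇒  ω_arm = 13/36
sun–planet mesh: 26·(1−13/36) = −10·(ω_p−ω_arm)  ⇒  ω_p−ω_arm = -299/180
exact speed ratio = -299/180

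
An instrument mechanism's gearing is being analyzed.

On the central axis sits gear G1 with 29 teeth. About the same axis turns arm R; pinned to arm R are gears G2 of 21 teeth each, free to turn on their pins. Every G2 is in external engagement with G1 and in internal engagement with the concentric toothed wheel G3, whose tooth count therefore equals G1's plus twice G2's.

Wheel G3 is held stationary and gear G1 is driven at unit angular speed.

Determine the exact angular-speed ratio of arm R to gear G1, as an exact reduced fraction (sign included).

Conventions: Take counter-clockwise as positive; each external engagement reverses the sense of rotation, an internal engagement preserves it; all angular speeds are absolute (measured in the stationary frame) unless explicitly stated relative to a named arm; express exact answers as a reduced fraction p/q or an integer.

29/100

class = planetary set [G3 = 29+2·21 = 71; Willis about the carrier]
ring teeth: 29 + 2·21 = 71
29(ω_sun−ω_arm) = −71(ω_ring−ω_arm),  ω_ring = 0, ω_sun = 1
29(1−ω_arm) = −71(0−ω_arm)  ⇒  100·ω_arm = 29  ⇒  ω_arm = 29/100
ω_out/ω_in = 29/100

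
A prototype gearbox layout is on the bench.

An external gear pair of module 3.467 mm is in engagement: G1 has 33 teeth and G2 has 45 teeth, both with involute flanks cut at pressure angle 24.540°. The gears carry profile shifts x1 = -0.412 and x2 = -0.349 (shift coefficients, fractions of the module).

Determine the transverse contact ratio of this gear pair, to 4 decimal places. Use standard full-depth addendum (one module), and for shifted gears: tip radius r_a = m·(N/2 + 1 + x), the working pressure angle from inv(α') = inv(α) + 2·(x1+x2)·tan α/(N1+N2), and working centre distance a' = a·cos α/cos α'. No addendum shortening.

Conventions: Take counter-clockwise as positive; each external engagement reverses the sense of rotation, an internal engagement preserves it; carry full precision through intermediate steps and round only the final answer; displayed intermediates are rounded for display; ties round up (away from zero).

topology: single-mesh involute geometry — m = 3.467, 33T/45T pair
base radii: r_b1 = 52.038215, r_b2 = 70.961203
tip radii: r_a1 = 59.244096, r_a2 = 80.264517
inv(α') = inv(24.540°) + 2·(-0.412-0.349)·tan α/(33+45) = 0.01935689  ⇒  α' = 21.75232°
a' = a·cos α / cos α' = 135.2130·cos 24.540°/cos 21.75232° = 132.429094
action lengths: √(r_a1²−r_b1²) = 28.317611, √(r_a2²−r_b2²) = 37.508671
base pitch p_b = π·m·cos α = 9.908053
CR = (28.317611 + 37.508671 − 132.429094·sin 21.75232°)/9.908053 = 1.690414
contact ratio ≈ 1.6904

1.6904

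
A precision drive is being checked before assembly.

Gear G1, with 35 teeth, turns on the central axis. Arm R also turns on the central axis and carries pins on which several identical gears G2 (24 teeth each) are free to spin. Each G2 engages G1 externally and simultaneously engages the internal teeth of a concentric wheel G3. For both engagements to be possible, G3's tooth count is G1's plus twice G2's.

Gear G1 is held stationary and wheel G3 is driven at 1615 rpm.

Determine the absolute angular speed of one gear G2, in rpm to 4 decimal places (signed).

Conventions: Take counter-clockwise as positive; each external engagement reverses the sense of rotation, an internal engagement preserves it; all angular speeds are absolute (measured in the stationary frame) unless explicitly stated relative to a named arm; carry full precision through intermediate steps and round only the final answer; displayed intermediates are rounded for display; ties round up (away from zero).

class = planetary set [G3 = 35+2·24 = 83; Willis about the carrier]
normalise by the input: solve with ω_ring = 1, then scale by 1615 rpm
ring teeth: 35 + 2·24 = 83
35(ω_sun−ω_arm) = −83(ω_ring−ω_arm),  ω_sun = 0, ω_ring = 1
35(0−ω_arm) = −83(1−ω_arm)  ⇒  118·ω_arm = 83  ⇒  ω_arm = 83/118
sun–planet mesh: 35·(0−83/118) = −24·(ω_p−ω_arm)  ⇒  ω_p−ω_arm = 2905/2832
ω_p = 83/118 + 2905/2832 = 83/48
scale: ω_p = 83/48 × 1615 rpm = +2792.6042 rpm

+2792.6042 rpm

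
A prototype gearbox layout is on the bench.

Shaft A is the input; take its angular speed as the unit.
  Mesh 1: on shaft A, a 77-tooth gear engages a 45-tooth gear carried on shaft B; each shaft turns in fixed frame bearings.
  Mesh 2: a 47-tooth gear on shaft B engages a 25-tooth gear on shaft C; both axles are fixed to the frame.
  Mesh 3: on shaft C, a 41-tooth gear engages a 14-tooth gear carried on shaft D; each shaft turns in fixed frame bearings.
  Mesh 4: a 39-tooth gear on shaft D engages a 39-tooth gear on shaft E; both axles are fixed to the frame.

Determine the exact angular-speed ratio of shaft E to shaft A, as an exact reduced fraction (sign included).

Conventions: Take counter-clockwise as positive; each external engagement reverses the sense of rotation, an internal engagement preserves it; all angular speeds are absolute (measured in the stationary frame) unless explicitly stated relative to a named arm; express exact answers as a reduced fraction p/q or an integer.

class = fixed-axis compound train [4 meshes; 4 ratios multiply, 4 sense flips]
mesh 1 [77T→45T]: running ratio 77/45, sense −
mesh 2 [47T→25T]: running ratio 3619/1125, sense +
mesh 3 [41T→14T]: running ratio 21197/2250, sense −
mesh 4 [39T→39T]: running ratio 21197/2250, sense +
ω_out/ω_in = 21197/2250

21197/2250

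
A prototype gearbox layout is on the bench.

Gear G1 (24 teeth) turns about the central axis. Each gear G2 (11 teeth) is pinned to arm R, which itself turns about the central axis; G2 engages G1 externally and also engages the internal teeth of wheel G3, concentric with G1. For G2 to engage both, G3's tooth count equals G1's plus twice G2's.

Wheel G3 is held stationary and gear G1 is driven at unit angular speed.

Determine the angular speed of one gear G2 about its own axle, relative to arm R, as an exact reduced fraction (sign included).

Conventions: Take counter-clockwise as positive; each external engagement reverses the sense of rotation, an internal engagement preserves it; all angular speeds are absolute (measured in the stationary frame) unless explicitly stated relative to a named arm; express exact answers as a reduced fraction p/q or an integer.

topology: planetary set — G1 24T / G2 11T / G3 46T, arm = carrier (Willis)
ring teeth: 24 + 2·11 = 46
24(ω_sun−ω_arm) = −46(ω_ring−ω_arm),  ω_ring = 0, ω_sun = 1
24(1−ω_arm) = −46(0−ω_arm)  ⇒  70·ω_arm = 24  ⇒  ω_arm = 12/35
sun–planet mesh: 24·(1−12/35) = −11·(ω_p−ω_arm)  ⇒  ω_p−ω_arm = -552/385
exact speed ratio = -552/385

-552/385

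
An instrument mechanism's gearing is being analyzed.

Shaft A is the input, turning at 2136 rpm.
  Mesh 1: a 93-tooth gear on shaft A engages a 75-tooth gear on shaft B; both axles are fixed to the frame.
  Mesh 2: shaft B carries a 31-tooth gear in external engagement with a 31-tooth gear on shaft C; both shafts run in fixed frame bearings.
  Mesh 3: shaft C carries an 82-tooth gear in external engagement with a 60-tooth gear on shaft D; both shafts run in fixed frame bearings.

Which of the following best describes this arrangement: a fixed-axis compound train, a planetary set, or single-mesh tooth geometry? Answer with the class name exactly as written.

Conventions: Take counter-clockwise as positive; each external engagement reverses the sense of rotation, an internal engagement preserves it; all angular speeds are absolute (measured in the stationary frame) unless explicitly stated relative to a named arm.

fixed-axis compound train

topology: fixed-axis compound train — 3 meshes, A→D
classification: fixed-axis compound train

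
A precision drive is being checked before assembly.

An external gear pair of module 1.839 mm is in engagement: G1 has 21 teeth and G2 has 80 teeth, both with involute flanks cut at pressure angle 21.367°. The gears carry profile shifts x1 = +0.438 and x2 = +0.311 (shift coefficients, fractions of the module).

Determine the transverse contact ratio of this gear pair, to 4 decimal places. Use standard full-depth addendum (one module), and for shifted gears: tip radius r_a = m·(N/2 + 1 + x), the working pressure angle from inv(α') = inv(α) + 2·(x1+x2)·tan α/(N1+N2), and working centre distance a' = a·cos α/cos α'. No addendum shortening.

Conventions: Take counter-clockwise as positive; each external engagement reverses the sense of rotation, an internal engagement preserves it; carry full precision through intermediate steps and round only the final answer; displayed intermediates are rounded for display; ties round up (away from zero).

1.5121

topology: single-mesh involute geometry — m = 1.839, 21T/80T pair
base radii: r_b1 = 17.982277, r_b2 = 68.503913
tip radii: r_a1 = 21.953982, r_a2 = 75.970929
inv(α') = inv(21.367°) + 2·(+0.438+0.311)·tan α/(21+80) = 0.02410957  ⇒  α' = 23.33184°
a' = a·cos α / cos α' = 92.8695·cos 21.367°/cos 23.33184° = 94.188308
action lengths: √(r_a1²−r_b1²) = 12.594246, √(r_a2²−r_b2²) = 32.845029
base pitch p_b = π·m·cos α = 5.380285
CR = (12.594246 + 32.845029 − 94.188308·sin 23.33184°)/5.380285 = 1.512083
contact ratio ≈ 1.5121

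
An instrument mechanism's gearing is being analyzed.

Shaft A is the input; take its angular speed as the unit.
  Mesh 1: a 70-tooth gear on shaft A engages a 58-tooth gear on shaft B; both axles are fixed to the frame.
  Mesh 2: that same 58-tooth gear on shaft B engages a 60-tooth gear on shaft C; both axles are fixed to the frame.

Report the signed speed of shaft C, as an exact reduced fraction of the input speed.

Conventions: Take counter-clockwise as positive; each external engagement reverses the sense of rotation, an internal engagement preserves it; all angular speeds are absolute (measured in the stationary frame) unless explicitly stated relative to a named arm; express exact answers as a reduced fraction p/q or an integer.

7/6

2-mesh fixed-axis compound train (all bearings frame-fixed)
mesh 1 [70T→58T]: |ω|/ω_in = 1×70/58 = 35/29, sense flips to −
mesh 2 [58T→60T]: |ω|/ω_in = (35/29)×58/60 = 7/6, sense flips to +
signed output speed (× input speed) = 7/6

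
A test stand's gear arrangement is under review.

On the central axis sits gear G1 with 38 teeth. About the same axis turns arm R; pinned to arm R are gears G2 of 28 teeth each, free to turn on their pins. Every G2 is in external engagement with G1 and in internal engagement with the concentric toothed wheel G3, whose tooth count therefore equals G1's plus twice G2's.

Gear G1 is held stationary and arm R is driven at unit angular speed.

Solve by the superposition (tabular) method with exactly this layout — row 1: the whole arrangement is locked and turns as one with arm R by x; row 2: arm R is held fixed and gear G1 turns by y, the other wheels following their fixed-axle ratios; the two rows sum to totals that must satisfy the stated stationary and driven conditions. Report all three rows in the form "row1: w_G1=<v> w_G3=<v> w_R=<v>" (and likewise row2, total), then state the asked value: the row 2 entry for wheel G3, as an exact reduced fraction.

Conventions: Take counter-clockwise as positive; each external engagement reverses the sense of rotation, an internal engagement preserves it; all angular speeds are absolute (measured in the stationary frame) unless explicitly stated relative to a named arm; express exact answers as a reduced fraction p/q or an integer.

recognized (axles ride arm R): planetary set, 38/28/94 teeth
row 1 — lock + rotate with arm: ω_sun = ω_ring = ω_arm = x
row 2 (arm held, sun turns y): ω_ring = −(38/94)·y, ω_arm = 0
boundary: total ω_sun = x + y = 0 and total ω_arm = x = 1  ⇒  y = -1, x = 1
row 2 ring = −(38/94)·(-1) = 19/47
totals (row 1 + row 2): sun 1 + (-1) = 0, ring 1 + 19/47 = 66/47, arm 1 + 0 = 1
asked cell (row2, ring) = 19/47

row1: w_G1=1 w_G3=1 w_R=1
row2: w_G1=-1 w_G3=19/47 w_R=0
total: w_G1=0 w_G3=66/47 w_R=1
asked value: 19/47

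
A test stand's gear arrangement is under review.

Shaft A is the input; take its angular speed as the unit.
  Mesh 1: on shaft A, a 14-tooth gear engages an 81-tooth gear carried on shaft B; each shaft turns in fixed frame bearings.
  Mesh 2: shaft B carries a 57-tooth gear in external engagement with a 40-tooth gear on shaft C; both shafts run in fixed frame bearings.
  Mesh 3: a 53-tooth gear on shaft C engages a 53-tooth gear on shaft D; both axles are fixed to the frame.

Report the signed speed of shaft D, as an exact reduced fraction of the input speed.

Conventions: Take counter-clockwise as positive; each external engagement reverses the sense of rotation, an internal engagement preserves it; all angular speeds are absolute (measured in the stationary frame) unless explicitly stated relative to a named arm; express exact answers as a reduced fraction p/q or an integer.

3-mesh fixed-axis compound train (all bearings frame-fixed)
mesh 1 [14T→81T]: |ω|/ω_in = 1×14/81 = 14/81, sense flips to −
mesh 2 [57T→40T]: |ω|/ω_in = (14/81)×57/40 = 133/540, sense flips to +
mesh 3 [53T→53T]: |ω|/ω_in = (133/540)×53/53 = 133/540, sense flips to −
signed output speed (× input speed) = -133/540

-133/540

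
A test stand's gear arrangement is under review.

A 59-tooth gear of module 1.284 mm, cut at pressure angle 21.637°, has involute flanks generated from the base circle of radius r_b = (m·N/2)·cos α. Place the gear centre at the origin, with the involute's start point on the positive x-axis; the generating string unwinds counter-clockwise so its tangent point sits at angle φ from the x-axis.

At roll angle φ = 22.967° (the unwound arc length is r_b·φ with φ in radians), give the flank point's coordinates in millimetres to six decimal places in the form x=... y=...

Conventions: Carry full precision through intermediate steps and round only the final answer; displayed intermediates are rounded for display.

x=37.925148 y=0.743847

class = single-mesh tooth geometry [base-circle involute, m = 1.284, 59T]
pitch radius r_p = m·N/2 = 1.284·59/2 = 37.878000
base radius r_b = r_p·cos α = 37.878000·cos 21.637° = 35.209062
roll angle φ = 22.967° = 0.40084977 rad
x = r_b·(cos φ + φ·sin φ) = 37.925148
y = r_b·(sin φ − φ·cos φ) = 0.743847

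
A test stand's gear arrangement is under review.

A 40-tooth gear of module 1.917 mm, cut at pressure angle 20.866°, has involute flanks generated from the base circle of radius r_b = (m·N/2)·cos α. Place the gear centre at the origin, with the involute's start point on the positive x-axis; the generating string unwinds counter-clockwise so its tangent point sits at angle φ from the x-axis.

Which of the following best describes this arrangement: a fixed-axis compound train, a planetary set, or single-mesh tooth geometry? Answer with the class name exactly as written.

topology: single-mesh involute geometry — m = 1.917, N = 40
classification: single-mesh tooth geometry

single-mesh tooth geometry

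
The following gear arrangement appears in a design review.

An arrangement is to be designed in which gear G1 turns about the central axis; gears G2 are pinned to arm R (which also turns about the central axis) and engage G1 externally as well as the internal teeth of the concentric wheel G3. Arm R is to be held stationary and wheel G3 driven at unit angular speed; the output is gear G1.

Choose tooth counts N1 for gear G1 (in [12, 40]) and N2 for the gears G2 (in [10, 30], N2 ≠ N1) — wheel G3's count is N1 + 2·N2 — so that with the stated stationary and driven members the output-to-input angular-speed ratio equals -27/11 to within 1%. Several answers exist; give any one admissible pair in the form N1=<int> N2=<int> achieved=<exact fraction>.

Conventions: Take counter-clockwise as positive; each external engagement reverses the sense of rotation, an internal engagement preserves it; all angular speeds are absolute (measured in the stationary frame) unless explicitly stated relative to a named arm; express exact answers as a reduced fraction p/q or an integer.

N1=22 N2=16 achieved=-27/11

topology: planetary set — design target -27/11, arm = carrier (Willis)
Willis with ω_arm = 0: ω_sun/ω_ring = −N3/N1; set equal to -27/11  ⇒  N3/N1 = −(-27/11) = 27/11
N3 = N1 + 2·N2  ⇒  N2/N1 = (N3/N1 − 1)/2 = (27/11 − 1)/2 = 8/11
smallest multiple with N1 ≥ 12 and N2 ≥ 10: k = 2  ⇒  N1 = 2·11 = 22, N2 = 2·8 = 16 (N1 ≤ 40, N2 ≤ 30, N2 ≠ N1 ✓), N3 = 22 + 2·16 = 54
check: −N3/N1 with N1 = 22, N3 = 54 gives -27/11; |achieved − target| = 0 ≤ 27/1100 ✓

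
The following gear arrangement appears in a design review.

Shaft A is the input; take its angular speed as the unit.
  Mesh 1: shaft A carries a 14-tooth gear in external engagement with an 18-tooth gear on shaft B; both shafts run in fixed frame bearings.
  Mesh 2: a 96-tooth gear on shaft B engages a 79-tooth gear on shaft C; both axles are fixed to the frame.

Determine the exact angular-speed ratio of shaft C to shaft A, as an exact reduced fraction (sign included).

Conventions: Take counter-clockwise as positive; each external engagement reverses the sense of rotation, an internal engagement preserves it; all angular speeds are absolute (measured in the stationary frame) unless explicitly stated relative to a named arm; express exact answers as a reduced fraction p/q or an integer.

class = fixed-axis compound train [2 meshes; 2 ratios multiply, 2 sense flips]
mesh 1 [14T→18T]: running ratio 7/9, sense −
mesh 2 [96T→79T]: running ratio 224/237, sense +
ω_out/ω_in = 224/237

224/237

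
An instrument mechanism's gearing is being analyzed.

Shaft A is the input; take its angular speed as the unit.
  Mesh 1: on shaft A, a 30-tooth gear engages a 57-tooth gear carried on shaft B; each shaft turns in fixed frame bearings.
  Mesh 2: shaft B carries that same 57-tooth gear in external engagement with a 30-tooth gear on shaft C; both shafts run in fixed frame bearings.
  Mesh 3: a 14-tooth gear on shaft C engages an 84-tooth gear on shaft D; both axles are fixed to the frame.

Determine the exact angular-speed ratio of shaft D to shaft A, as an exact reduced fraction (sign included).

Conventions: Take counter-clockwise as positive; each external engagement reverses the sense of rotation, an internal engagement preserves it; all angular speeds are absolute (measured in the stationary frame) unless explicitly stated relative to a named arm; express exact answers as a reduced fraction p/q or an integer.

-1/6

class = fixed-axis compound train [3 meshes; 3 ratios multiply, 3 sense flips]
mesh 1 [30T→57T]: running ratio 10/19, sense −
mesh 2 [57T→30T]: running ratio 1, sense +
mesh 3 [14T→84T]: running ratio 1/6, sense −
ω_out/ω_in = -1/6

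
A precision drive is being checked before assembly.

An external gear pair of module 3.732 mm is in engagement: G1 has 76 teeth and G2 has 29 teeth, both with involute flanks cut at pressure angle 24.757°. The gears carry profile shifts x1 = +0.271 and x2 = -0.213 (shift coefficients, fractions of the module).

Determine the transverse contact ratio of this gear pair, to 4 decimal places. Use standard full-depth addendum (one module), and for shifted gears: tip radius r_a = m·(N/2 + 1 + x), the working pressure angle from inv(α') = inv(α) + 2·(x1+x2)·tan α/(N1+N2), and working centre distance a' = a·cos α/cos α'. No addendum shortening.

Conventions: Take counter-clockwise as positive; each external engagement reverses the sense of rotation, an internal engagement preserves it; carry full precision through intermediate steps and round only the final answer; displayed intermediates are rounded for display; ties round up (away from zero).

topology: single-mesh involute geometry — m = 3.732, 76T/29T pair
base radii: r_b1 = 128.781978, r_b2 = 49.140491
tip radii: r_a1 = 146.559372, r_a2 = 57.051084
inv(α') = inv(24.757°) + 2·(+0.271-0.213)·tan α/(76+29) = 0.02957276  ⇒  α' = 24.89340°
a' = a·cos α / cos α' = 195.9300·cos 24.757°/cos 24.89340° = 196.145898
action lengths: √(r_a1²−r_b1²) = 69.963217, √(r_a2²−r_b2²) = 28.983414
base pitch p_b = π·m·cos α = 10.646856
CR = (69.963217 + 28.983414 − 196.145898·sin 24.89340°)/10.646856 = 1.538733
contact ratio ≈ 1.5387

1.5387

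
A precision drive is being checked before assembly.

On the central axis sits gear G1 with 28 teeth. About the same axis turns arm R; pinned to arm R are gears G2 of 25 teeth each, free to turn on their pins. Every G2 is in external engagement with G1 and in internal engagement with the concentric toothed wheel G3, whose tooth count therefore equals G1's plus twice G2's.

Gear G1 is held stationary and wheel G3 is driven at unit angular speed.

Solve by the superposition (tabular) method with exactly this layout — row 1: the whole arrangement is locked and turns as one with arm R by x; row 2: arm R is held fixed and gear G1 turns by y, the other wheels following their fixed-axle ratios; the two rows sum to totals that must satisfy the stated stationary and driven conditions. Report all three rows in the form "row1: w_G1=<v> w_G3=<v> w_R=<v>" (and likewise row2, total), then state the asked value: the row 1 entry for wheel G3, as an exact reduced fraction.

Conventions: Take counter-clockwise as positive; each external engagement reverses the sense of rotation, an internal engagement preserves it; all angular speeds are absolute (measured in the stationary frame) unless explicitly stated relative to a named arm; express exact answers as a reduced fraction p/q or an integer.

recognized (axles ride arm R): planetary set, 28/25/78 teeth
row 1 — lock + rotate with arm: ω_sun = ω_ring = ω_arm = x
superposition row 2 [arm held]: sun y, ring −(28/78)·y, arm 0
boundary: total ω_sun = x + y = 0 and total ω_ring = x − (28/78)·y = 1  ⇒  y = -39/53, x = 39/53
row 2 ring = −(28/78)·(-39/53) = 14/53
totals (row 1 + row 2): sun 39/53 + (-39/53) = 0, ring 39/53 + 14/53 = 1, arm 39/53 + 0 = 39/53
asked cell (row1, ring) = 39/53

row1: w_G1=39/53 w_G3=39/53 w_R=39/53
row2: w_G1=-39/53 w_G3=14/53 w_R=0
total: w_G1=0 w_G3=1 w_R=39/53
asked value: 39/53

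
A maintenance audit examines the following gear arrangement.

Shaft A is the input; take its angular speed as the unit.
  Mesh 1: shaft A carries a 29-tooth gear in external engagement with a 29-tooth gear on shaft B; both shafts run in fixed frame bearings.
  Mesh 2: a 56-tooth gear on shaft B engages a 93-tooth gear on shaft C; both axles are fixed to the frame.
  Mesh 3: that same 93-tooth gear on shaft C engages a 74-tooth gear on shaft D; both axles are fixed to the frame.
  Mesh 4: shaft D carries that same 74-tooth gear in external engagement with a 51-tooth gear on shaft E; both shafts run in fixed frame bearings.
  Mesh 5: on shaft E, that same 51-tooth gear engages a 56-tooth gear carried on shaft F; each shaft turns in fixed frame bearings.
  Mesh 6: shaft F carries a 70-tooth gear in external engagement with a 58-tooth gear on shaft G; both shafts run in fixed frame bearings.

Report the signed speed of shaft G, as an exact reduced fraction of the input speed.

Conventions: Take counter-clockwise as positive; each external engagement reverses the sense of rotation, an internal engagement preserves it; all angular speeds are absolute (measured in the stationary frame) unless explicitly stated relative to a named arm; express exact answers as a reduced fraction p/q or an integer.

6-mesh fixed-axis compound train (all bearings frame-fixed)
mesh 1 [29T→29T]: |ω|/ω_in = 1×29/29 = 1, sense flips to −
mesh 2 [56T→93T]: |ω|/ω_in = 1×56/93 = 56/93, sense flips to +
mesh 3 [93T→74T]: |ω|/ω_in = (56/93)×93/74 = 28/37, sense flips to −
mesh 4 [74T→51T]: |ω|/ω_in = (28/37)×74/51 = 56/51, sense flips to +
mesh 5 [51T→56T]: |ω|/ω_in = (56/51)×51/56 = 1, sense flips to −
mesh 6 [70T→58T]: |ω|/ω_in = 1×70/58 = 35/29, sense flips to +
signed output speed (× input speed) = 35/29

35/29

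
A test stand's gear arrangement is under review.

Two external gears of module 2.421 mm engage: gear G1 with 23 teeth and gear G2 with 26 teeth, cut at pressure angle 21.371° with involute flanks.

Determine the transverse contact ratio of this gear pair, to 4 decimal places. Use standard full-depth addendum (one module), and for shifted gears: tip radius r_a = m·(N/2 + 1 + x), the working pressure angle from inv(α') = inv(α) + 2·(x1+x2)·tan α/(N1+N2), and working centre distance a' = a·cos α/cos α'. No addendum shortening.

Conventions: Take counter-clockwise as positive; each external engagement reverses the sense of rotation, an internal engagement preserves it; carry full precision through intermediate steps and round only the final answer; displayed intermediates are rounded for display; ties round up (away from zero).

topology: single-mesh involute geometry — m = 2.421, 23T/26T pair
base radii: r_b1 = 25.927129, r_b2 = 29.308928
tip radii: r_a1 = 30.262500, r_a2 = 33.894000
no profile shift: α' = α, a' = a
action lengths: √(r_a1²−r_b1²) = 15.607783, √(r_a2²−r_b2²) = 17.023218
base pitch p_b = π·m·cos α = 7.082824
CR = (15.607783 + 17.023218 − 59.314500·sin 21.37100°)/7.082824 = 1.555378
contact ratio ≈ 1.5554

1.5554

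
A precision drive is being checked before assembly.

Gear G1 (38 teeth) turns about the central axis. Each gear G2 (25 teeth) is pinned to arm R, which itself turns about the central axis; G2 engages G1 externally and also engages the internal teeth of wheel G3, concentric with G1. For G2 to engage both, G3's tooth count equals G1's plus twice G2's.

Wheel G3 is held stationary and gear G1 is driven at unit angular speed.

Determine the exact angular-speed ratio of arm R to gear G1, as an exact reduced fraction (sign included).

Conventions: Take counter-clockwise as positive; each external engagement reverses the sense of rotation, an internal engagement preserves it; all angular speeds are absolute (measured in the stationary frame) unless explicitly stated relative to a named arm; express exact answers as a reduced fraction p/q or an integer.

19/63

class = planetary set [G3 = 38+2·25 = 88; Willis about the carrier]
ring teeth: 38 + 2·25 = 88
38(ω_sun−ω_arm) = −88(ω_ring−ω_arm),  ω_ring = 0, ω_sun = 1
38(1−ω_arm) = −88(0−ω_arm)  ⇒  126·ω_arm = 38  ⇒  ω_arm = 19/63
ω_out/ω_in = 19/63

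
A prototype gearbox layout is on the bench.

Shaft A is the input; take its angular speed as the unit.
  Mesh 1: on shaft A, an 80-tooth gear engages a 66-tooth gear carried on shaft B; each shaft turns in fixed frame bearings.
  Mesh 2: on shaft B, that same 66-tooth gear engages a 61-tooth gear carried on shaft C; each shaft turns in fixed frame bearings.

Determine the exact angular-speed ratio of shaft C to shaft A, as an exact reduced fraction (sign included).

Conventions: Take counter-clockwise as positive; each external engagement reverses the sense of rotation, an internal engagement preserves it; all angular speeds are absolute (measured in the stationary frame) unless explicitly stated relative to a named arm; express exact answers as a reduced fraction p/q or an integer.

80/61

class = fixed-axis compound train [2 meshes; 2 ratios multiply, 2 sense flips]
mesh 1 [80T→66T]: running ratio 40/33, sense −
mesh 2 [66T→61T]: running ratio 80/61, sense +
ω_out/ω_in = 80/61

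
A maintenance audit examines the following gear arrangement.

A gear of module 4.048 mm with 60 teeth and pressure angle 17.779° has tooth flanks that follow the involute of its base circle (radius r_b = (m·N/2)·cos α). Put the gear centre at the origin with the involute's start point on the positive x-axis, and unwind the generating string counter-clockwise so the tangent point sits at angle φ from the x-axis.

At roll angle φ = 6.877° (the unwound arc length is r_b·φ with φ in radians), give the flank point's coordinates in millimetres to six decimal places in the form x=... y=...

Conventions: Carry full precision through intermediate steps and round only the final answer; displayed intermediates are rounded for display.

single-mesh involute tooth geometry (60T wheel at module 4.048)
pitch radius r_p = m·N/2 = 4.048·60/2 = 121.440000
base radius r_b = r_p·cos α = 121.440000·cos 17.779° = 115.640192
roll angle φ = 6.877° = 0.12002629 rad
x = r_b·(cos φ + φ·sin φ) = 116.470169
y = r_b·(sin φ − φ·cos φ) = 0.066557

x=116.470169 y=0.066557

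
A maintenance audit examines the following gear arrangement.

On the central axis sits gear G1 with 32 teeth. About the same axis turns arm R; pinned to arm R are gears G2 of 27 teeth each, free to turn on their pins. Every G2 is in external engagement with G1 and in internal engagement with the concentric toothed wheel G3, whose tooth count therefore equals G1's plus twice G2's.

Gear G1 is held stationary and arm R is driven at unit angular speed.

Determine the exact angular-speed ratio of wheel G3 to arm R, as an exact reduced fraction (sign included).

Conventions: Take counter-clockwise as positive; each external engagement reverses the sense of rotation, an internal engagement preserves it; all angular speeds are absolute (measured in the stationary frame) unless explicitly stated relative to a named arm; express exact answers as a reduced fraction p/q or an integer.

59/43

class = planetary set [G3 = 32+2·27 = 86; Willis about the carrier]
ring teeth: 32 + 2·27 = 86
32(ω_sun−ω_arm) = −86(ω_ring−ω_arm),  ω_sun = 0, ω_arm = 1
ω_ring = 1 − (32/86)(0−1) = 59/43
ω_out/ω_in = 59/43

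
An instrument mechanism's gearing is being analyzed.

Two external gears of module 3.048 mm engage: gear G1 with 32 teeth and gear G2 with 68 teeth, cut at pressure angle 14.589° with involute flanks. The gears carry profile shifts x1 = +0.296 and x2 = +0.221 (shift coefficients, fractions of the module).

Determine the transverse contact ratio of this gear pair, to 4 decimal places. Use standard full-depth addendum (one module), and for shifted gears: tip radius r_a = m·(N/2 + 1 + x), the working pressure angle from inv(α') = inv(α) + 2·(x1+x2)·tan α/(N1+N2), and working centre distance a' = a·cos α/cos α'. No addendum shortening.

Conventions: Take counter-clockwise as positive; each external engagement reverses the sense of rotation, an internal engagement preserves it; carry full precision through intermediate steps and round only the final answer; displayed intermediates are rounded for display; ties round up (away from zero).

1.9321

single-mesh involute tooth geometry (32T engaging 68T at module 3.048)
base radii: r_b1 = 47.195600, r_b2 = 100.290650
tip radii: r_a1 = 52.718208, r_a2 = 107.353608
inv(α') = inv(14.589°) + 2·(+0.296+0.221)·tan α/(32+68) = 0.00834065  ⇒  α' = 16.56923°
a' = a·cos α / cos α' = 152.4000·cos 14.589°/cos 16.56923° = 153.875807
action lengths: √(r_a1²−r_b1²) = 23.490100, √(r_a2²−r_b2²) = 38.295988
base pitch p_b = π·m·cos α = 9.266834
CR = (23.490100 + 38.295988 − 153.875807·sin 16.56923°)/9.266834 = 1.932134
contact ratio ≈ 1.9321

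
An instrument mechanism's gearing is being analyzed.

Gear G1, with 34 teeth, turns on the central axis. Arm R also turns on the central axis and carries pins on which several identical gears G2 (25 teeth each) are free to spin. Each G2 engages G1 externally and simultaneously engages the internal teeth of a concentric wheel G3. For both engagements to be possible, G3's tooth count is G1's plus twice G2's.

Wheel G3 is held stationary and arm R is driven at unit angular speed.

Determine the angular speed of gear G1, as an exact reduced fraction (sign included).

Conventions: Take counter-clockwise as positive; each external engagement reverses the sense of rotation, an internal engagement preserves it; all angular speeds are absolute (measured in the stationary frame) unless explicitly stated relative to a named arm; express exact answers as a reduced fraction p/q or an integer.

planetary set (34T centre, 25T on arm, 84T internal) — Willis relation
ring teeth: 34 + 2·25 = 84
34(ω_sun−ω_arm) = −84(ω_ring−ω_arm),  ω_ring = 0, ω_arm = 1
ω_sun = 1 − (84/34)(0−1) = 59/17
exact speed ratio = 59/17

59/17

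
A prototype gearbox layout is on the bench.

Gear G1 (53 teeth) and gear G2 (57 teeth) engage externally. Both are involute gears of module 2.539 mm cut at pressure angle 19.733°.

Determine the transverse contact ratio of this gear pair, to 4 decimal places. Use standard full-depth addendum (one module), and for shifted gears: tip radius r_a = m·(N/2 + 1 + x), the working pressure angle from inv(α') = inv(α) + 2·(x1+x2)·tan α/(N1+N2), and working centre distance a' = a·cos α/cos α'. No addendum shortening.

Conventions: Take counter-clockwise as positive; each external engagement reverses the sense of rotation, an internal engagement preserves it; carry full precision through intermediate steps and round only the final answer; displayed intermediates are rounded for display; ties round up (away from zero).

1.7855

single-mesh involute tooth geometry (53T engaging 57T at module 2.539)
base radii: r_b1 = 63.332360, r_b2 = 68.112160
tip radii: r_a1 = 69.822500, r_a2 = 74.900500
no profile shift: α' = α, a' = a
action lengths: √(r_a1²−r_b1²) = 29.397172, √(r_a2²−r_b2²) = 31.157961
base pitch p_b = π·m·cos α = 7.508093
CR = (29.397172 + 31.157961 − 139.645000·sin 19.73300°)/7.508093 = 1.785507
contact ratio ≈ 1.7855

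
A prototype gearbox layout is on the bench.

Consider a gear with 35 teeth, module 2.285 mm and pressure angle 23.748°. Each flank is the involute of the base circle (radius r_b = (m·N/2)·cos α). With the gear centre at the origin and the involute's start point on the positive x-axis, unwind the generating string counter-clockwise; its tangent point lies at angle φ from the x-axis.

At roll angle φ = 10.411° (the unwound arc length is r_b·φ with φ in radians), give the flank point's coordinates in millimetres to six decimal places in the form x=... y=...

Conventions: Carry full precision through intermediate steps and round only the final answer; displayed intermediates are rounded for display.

x=37.200841 y=0.072955

class = single-mesh tooth geometry [base-circle involute, m = 2.285, 35T]
pitch radius r_p = m·N/2 = 2.285·35/2 = 39.987500
base radius r_b = r_p·cos α = 39.987500·cos 23.748° = 36.601580
roll angle φ = 10.411° = 0.18170623 rad
x = r_b·(cos φ + φ·sin φ) = 37.200841
y = r_b·(sin φ − φ·cos φ) = 0.072955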